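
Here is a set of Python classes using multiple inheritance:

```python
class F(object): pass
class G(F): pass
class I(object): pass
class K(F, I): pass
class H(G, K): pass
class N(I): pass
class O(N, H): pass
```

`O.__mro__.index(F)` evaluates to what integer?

5

L[O] = O + merge(L[N], L[H], [N H])
  take N:  [N I object] + [H G K F I object] + [N H]
  take H:  [I object] + [H G K F I object] + [H]
  take G:  [I object] + [G K F I object]
  take K:  [I object] + [K F I object]
  take F:  [I object] + [F I object]
  take I:  [I object] + [I object]
  take object:  [object] + [object]
MRO: O N H G K F I object
F sits at index 5.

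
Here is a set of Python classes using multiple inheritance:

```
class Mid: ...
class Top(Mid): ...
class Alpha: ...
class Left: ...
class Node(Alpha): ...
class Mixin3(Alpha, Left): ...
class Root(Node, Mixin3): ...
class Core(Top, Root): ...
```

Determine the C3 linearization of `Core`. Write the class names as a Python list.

L[Core] = Core + merge(L[Top], L[Root], [Top Root])
  take Top:  [Top Mid object] + [Root Node Mixin3 Alpha Left object] + [Top Root]
  take Mid:  [Mid object] + [Root Node Mixin3 Alpha Left object] + [Root]
  take Root:  [object] + [Root Node Mixin3 Alpha Left object] + [Root]
  take Node:  [object] + [Node Mixin3 Alpha Left object]
  take Mixin3:  [object] + [Mixin3 Alpha Left object]
  take Alpha:  [object] + [Alpha Left object]
  take Left:  [object] + [Left object]
  take object:  [object] + [object]

[Core, Top, Mid, Root, Node, Mixin3, Alpha, Left, object]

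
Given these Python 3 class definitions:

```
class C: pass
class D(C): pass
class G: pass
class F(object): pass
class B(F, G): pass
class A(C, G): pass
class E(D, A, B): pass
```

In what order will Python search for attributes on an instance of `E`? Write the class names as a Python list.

[E, D, A, C, B, F, G, object]

L[E] = E + merge(L[D], L[A], L[B], [D A B])
  take D:  [D C object] + [A C G object] + [B F G object] + [D A B]
  take A:  [C object] + [A C G object] + [B F G object] + [A B]
  take C:  [C object] + [C G object] + [B F G object] + [B]
  take B:  [object] + [G object] + [B F G object] + [B]
  take F:  [object] + [G object] + [F G object]
  take G:  [object] + [G object] + [G object]
  take object:  [object] + [object] + [object]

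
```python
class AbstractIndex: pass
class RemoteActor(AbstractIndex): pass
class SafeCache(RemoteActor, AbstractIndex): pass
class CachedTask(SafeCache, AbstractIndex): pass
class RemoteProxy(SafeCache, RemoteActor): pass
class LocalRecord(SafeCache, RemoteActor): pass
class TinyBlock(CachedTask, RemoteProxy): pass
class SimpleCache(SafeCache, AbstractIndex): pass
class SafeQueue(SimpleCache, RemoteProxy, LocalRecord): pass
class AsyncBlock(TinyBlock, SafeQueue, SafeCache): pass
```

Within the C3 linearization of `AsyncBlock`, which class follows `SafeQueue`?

L[AsyncBlock] = AsyncBlock + merge(L[TinyBlock], L[SafeQueue], L[SafeCache], [TinyBlock SafeQueue SafeCache])
  take TinyBlock:  [TinyBlock CachedTask RemoteProxy SafeCache RemoteActor AbstractIndex object] + [SafeQueue SimpleCache RemoteProxy LocalRecord SafeCache RemoteActor AbstractIndex object] + [SafeCache RemoteActor AbstractIndex object] + [TinyBlock SafeQueue SafeCache]
  take CachedTask:  [CachedTask RemoteProxy SafeCache RemoteActor AbstractIndex object] + [SafeQueue SimpleCache RemoteProxy LocalRecord SafeCache RemoteActor AbstractIndex object] + [SafeCache RemoteActor AbstractIndex object] + [SafeQueue SafeCache]
  take SafeQueue:  [RemoteProxy SafeCache RemoteActor AbstractIndex object] + [SafeQueue SimpleCache RemoteProxy LocalRecord SafeCache RemoteActor AbstractIndex object] + [SafeCache RemoteActor AbstractIndex object] + [SafeQueue SafeCache]
  take SimpleCache:  [RemoteProxy SafeCache RemoteActor AbstractIndex object] + [SimpleCache RemoteProxy LocalRecord SafeCache RemoteActor AbstractIndex object] + [SafeCache RemoteActor AbstractIndex object] + [SafeCache]
  take RemoteProxy:  [RemoteProxy SafeCache RemoteActor AbstractIndex object] + [RemoteProxy LocalRecord SafeCache RemoteActor AbstractIndex object] + [SafeCache RemoteActor AbstractIndex object] + [SafeCache]
  take LocalRecord:  [SafeCache RemoteActor AbstractIndex object] + [LocalRecord SafeCache RemoteActor AbstractIndex object] + [SafeCache RemoteActor AbstractIndex object] + [SafeCache]
  take SafeCache:  [SafeCache RemoteActor AbstractIndex object] + [SafeCache RemoteActor AbstractIndex object] + [SafeCache RemoteActor AbstractIndex object] + [SafeCache]
  take RemoteActor:  [RemoteActor AbstractIndex object] + [RemoteActor AbstractIndex object] + [RemoteActor AbstractIndex object]
  take AbstractIndex:  [AbstractIndex object] + [AbstractIndex object] + [AbstractIndex object]
  take object:  [object] + [object] + [object]
MRO: AsyncBlock TinyBlock CachedTask SafeQueue SimpleCache RemoteProxy LocalRecord SafeCache RemoteActor AbstractIndex object
SafeQueue is at position 3; next is SimpleCache.

SimpleCache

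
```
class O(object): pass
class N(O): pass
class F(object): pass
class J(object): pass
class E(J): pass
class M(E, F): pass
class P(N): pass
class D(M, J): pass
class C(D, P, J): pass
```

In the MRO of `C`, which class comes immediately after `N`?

L[C] = C + merge(L[D], L[P], L[J], [D P J])
  take D:  [D M E J F object] + [P N O object] + [J object] + [D P J]
  take M:  [M E J F object] + [P N O object] + [J object] + [P J]
  take E:  [E J F object] + [P N O object] + [J object] + [P J]
  take P:  [J F object] + [P N O object] + [J object] + [P J]
  take J:  [J F object] + [N O object] + [J object] + [J]
  take F:  [F object] + [N O object] + [object]
  take N:  [object] + [N O object] + [object]
  take O:  [object] + [O object] + [object]
  take object:  [object] + [object] + [object]
MRO: C D M E P J F N O object
N is at position 7; next is O.

O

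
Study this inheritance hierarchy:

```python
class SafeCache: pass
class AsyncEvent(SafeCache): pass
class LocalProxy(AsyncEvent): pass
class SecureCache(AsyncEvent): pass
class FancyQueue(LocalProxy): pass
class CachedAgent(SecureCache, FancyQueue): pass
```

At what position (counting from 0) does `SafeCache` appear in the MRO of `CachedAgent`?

L[CachedAgent] = CachedAgent + merge(L[SecureCache], L[FancyQueue], [SecureCache FancyQueue])
  take SecureCache:  [SecureCache AsyncEvent SafeCache object] + [FancyQueue LocalProxy AsyncEvent SafeCache object] + [SecureCache FancyQueue]
  take FancyQueue:  [AsyncEvent SafeCache object] + [FancyQueue LocalProxy AsyncEvent SafeCache object] + [FancyQueue]
  take LocalProxy:  [AsyncEvent SafeCache object] + [LocalProxy AsyncEvent SafeCache object]
  take AsyncEvent:  [AsyncEvent SafeCache object] + [AsyncEvent SafeCache object]
  take SafeCache:  [SafeCache object] + [SafeCache object]
  take object:  [object] + [object]
MRO: CachedAgent SecureCache FancyQueue LocalProxy AsyncEvent SafeCache object
SafeCache sits at index 5.

5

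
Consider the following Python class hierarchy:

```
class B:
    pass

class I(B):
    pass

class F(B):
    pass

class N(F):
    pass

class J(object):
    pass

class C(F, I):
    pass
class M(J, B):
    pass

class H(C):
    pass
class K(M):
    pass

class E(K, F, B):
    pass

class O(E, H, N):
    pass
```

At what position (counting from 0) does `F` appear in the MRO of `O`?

8

L[O] = O + merge(L[E], L[H], L[N], [E H N])
  take E:  [E K M J F B object] + [H C F I B object] + [N F B object] + [E H N]
  take K:  [K M J F B object] + [H C F I B object] + [N F B object] + [H N]
  take M:  [M J F B object] + [H C F I B object] + [N F B object] + [H N]
  take J:  [J F B object] + [H C F I B object] + [N F B object] + [H N]
  take H:  [F B object] + [H C F I B object] + [N F B object] + [H N]
  take C:  [F B object] + [C F I B object] + [N F B object] + [N]
  take N:  [F B object] + [F I B object] + [N F B object] + [N]
  take F:  [F B object] + [F I B object] + [F B object]
  take I:  [B object] + [I B object] + [B object]
  take B:  [B object] + [B object] + [B object]
  take object:  [object] + [object] + [object]
MRO: O E K M J H C N F I B object
F sits at index 8.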